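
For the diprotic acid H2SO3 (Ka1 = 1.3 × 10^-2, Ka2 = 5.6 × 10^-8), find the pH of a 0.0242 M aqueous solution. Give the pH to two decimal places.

Since Ka1 ≫ Ka2, the first ionization dominates [H+].
Ka1 = x²/(0.0242 − x) = 1.3 × 10^-2
Solving the quadratic: x = (−Ka1 + √(Ka1² + 4·Ka1·C₀))/2 = 1.24 × 10^-2 M
pH = −log(1.24 × 10^-2) = 1.91

pH = 1.91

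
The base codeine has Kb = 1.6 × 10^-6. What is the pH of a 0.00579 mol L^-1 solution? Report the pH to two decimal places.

pH = 9.98

C18H21NO3 + H2O ⇌ C18H22NO3+ + OH-
From the ICE table, Kb = x²/(0.00579 − x) = 1.6 × 10^-6.
Assume x ≪ 0.00579: x ≈ √(1.6 × 10^-6 × 0.00579) = 9.62 × 10^-5 M
Check: 1.7% ionized — well under 5%, approximation valid.
pOH = 4.02, so pH = 14.00 − pOH = 9.98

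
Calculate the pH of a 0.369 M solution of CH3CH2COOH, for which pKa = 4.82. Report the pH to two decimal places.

pH = 2.63

CH3CH2COOH ⇌ CH3CH2COO- + H+
Ka = 10^(−4.82) = 1.51 × 10^-5
Let x = [H+] at equilibrium. Ka = x²/(0.369 − x).
Since Ka ≪ C₀, x ≈ √(Ka·C₀) = 2.36 × 10^-3 M.
pH = −log(2.36 × 10^-3) = 2.63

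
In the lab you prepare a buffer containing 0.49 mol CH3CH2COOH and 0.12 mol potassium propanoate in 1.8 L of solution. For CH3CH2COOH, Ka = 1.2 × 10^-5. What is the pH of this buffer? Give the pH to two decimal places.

pH = 4.31

pKa = −log(1.2 × 10^-5) = 4.921
Henderson–Hasselbalch: pH = pKa + log([CH3CH2COO-]/[CH3CH2COOH]) = 4.921 + log(0.12/0.49)
pH = 4.921 + (-0.611) = 4.31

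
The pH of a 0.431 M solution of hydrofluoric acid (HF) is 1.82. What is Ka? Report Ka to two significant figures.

Ka = 5.5 × 10^-4

[H+] = 10^(-1.82) = 1.51 × 10^-2 M
At equilibrium [HA] = 0.431 − 1.51 × 10^-2 = 4.16 × 10^-1 M
Ka = [H+][A-]/[HA] = (1.51 × 10^-2)² / 4.16 × 10^-1 = 5.5 × 10^-4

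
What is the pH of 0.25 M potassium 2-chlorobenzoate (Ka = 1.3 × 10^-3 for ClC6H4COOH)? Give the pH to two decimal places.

ClC6H4COO- is the conjugate base of the weak acid ClC6H4COOH.
Kb = Kw/Ka = 1.0×10^-14 / 1.3 × 10^-3 = 7.69 × 10^-12
Let x = [OH-] at equilibrium. Kb = x²/(0.25 − x).
Assume x ≪ 0.25: x ≈ √(7.69 × 10^-12 × 0.25) = 1.39 × 10^-6 M
Check: 0.00055% ionized — well under 5%, approximation valid.
pOH = −log(1.39 × 10^-6) = 5.86; pH = 14.00 − 5.86 = 8.14

pH = 8.14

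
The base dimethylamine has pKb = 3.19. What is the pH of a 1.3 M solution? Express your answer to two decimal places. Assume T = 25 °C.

(CH3)2NH + H2O ⇌ (CH3)2NH2+ + OH-
Kb = 10^(−3.19) = 6.46 × 10^-4
From the ICE table, Kb = x²/(1.3 − x) = 6.46 × 10^-4.
Since Kb ≪ C₀, x ≈ √(Kb·C₀) = 2.90 × 10^-2 M.
Check: 2.2% ionized — well under 5%, approximation valid.
pOH = −log(2.90 × 10^-2) = 1.54; pH = 14.00 − 1.54 = 12.46

pH = 12.46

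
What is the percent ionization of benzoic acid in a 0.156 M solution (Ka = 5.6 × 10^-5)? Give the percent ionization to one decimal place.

C6H5COOH ⇌ C6H5COO- + H+; let x = [H+] at equilibrium.
x ≈ √(Ka·C₀) = √(5.6 × 10^-5 × 0.156) = 2.96 × 10^-3 M
Fraction ionized = 2.96 × 10^-3 / 0.156 = 0.0190 → 1.9%

1.9%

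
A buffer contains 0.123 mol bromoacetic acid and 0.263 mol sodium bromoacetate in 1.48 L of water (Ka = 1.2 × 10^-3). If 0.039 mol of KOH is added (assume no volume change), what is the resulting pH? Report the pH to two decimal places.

pH = 3.48

After neutralization: n(BrCH2COOH) = 0.084 mol, n(BrCH2COO-) = 0.302 mol.
pKa = −log(1.2 × 10^-3) = 2.921
pH = pKa + log(n_BrCH2COO-/n_BrCH2COOH) = 2.921 + log(0.302/0.084) = 2.921 + (+0.556)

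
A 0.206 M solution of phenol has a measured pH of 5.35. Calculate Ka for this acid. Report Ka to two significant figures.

Ka = 9.7 × 10^-11

[H+] = 10^(-5.35) = 4.47 × 10^-6 M
At equilibrium [HA] = 0.206 − 4.47 × 10^-6 = 2.06 × 10^-1 M
Ka = [H+][A-]/[HA] = (4.47 × 10^-6)² / 2.06 × 10^-1 = 9.7 × 10^-11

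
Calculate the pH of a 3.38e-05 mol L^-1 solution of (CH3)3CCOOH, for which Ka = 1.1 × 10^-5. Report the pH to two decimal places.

(CH3)3CCOOH ⇌ (CH3)3CCOO- + H+
From the ICE table, Ka = [H+]²/(3.38e-05 − [H+]) = 1.1 × 10^-5.
Here C₀/Ka ≈ 3.07, so the small-[H+] approximation fails. Use the quadratic:
[H+] = (−Ka + √(Ka² + 4·Ka·C₀))/2 = 1.46 × 10^-5 M
pH = −log(1.46 × 10^-5) = 4.84

pH = 4.84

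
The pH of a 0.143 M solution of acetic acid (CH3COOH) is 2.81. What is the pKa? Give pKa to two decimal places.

[H+] = 10^(-2.81) = 1.55 × 10^-3 M
At equilibrium [HA] = 0.143 − 1.55 × 10^-3 = 1.41 × 10^-1 M
Ka = [H+][A-]/[HA] = (1.55 × 10^-3)² / 1.41 × 10^-1 = 1.70 × 10^-5
pKa = -log(1.70 × 10^-5) = 4.77

pKa = 4.77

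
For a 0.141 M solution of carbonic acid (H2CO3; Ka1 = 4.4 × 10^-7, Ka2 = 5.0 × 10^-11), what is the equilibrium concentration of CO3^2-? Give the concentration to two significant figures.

5.0 × 10^-11 M

First ionization gives [H+] ≈ [HCO3-] = 2.49 × 10^-4 M.
Second step: Ka2 = [H+][CO3^2-]/[HCO3-] ≈ [CO3^2-] (since [H+] ≈ [HCO3-]).
So [CO3^2-] ≈ Ka2.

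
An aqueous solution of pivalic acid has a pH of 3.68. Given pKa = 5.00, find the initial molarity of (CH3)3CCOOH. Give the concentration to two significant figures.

C₀ = 4.6 × 10^-3 M

[H+] = 10^(-3.68) = 2.09 × 10^-4 M = x
Ka = 10^(−5.00) = 1.00 × 10^-5
Ka = x²/(C₀ − x) ⇒ C₀ = x + x²/Ka
C₀ = 2.09 × 10^-4 + (2.09 × 10^-4)²/(1.00 × 10^-5) = 4.58 × 10^-3 M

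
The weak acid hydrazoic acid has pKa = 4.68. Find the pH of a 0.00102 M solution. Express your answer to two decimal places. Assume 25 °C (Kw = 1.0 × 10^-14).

pH = 3.87

HN3 ⇌ N3- + H+
Ka = 10^(−4.68) = 2.09 × 10^-5
Let x = [H+] at equilibrium. Ka = x²/(0.00102 − x).
The 5% rule fails; solving x² + Ka·x − Ka·C₀ = 0 exactly:
x = (−Ka + √(Ka² + 4·Ka·C₀))/2 = 1.36 × 10^-4 M
pH = −log[H+] = −log(1.36 × 10^-4) = 3.87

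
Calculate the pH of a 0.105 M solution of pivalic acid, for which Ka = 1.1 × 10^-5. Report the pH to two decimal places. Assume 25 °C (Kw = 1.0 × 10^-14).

pH = 2.97

(CH3)3CCOOH ⇌ (CH3)3CCOO- + H+
Let x = [H+] at equilibrium. Ka = x²/(0.105 − x).
Assume x ≪ 0.105: x ≈ √(1.1 × 10^-5 × 0.105) = 1.07 × 10^-3 M
Check: 1% ionized — well under 5%, approximation valid.
pH = −log(1.07 × 10^-3) = 2.97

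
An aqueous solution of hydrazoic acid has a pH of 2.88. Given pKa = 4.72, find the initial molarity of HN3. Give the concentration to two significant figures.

[H+] = 10^(-2.88) = 1.32 × 10^-3 M = x
Ka = 10^(−4.72) = 1.91 × 10^-5
Ka = x²/(C₀ − x) ⇒ C₀ = x + x²/Ka
C₀ = 1.32 × 10^-3 + (1.32 × 10^-3)²/(1.91 × 10^-5) = 9.25 × 10^-2 M

C₀ = 9.3 × 10^-2 M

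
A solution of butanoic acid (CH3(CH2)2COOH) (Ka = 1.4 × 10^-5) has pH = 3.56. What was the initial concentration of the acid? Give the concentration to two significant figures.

[H+] = 10^(-3.56) = 2.75 × 10^-4 M = x
Ka = x²/(C₀ − x) ⇒ C₀ = x + x²/Ka
C₀ = 2.75 × 10^-4 + (2.75 × 10^-4)²/(1.4 × 10^-5) = 5.68 × 10^-3 M

C₀ = 5.7 × 10^-3 M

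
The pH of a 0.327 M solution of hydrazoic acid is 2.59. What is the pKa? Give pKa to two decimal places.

pKa = 4.69

[H+] = 10^(-2.59) = 2.57 × 10^-3 M
At equilibrium [HA] = 0.327 − 2.57 × 10^-3 = 3.24 × 10^-1 M
Ka = [H+][A-]/[HA] = (2.57 × 10^-3)² / 3.24 × 10^-1 = 2.04 × 10^-5
pKa = -log(2.04 × 10^-5) = 4.69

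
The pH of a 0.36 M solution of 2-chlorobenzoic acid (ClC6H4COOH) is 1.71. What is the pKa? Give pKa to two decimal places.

[H+] = 10^(-1.71) = 1.95 × 10^-2 M
At equilibrium [HA] = 0.36 − 1.95 × 10^-2 = 3.40 × 10^-1 M
Ka = [H+][A-]/[HA] = (1.95 × 10^-2)² / 3.40 × 10^-1 = 1.12 × 10^-3
pKa = -log(1.12 × 10^-3) = 2.95

pKa = 2.95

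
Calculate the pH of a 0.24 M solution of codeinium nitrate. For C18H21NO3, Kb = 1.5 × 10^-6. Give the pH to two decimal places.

pH = 4.40

C18H22NO3+ is the conjugate acid of the weak base C18H21NO3.
Ka = Kw/Kb = 1.0×10^-14 / 1.5 × 10^-6 = 6.67 × 10^-9
From the ICE table, Ka = [H+]²/(0.24 − [H+]) = 6.67 × 10^-9.
Neglecting [H+] in the denominator: [H+] = √(6.67 × 10^-9 × 0.24) = 4.00 × 10^-5 M
([H+]/C₀ = 0.017% < 5%, so the approximation holds.)
pH = −log(4.00 × 10^-5) = 4.40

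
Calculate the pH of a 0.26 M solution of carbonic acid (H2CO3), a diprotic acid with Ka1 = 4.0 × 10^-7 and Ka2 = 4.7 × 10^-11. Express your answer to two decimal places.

pH = 3.49

Ka1 ≫ Ka2, so treat the first dissociation as the only significant source of H+.
Ka1 = x²/(0.26 − x) = 4.0 × 10^-7
x ≈ √(4.0 × 10^-7 × 0.26) = 3.22 × 10^-4 M
pH = −log(3.22 × 10^-4) = 3.49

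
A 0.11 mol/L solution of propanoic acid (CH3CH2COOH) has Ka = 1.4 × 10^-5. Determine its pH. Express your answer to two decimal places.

pH = 2.91

CH3CH2COOH ⇌ CH3CH2COO- + H+
From the ICE table, Ka = x²/(0.11 − x) = 1.4 × 10^-5.
Neglecting x in the denominator: x = √(1.4 × 10^-5 × 0.11) = 1.24 × 10^-3 M
Check: 1.1% ionized — well under 5%, approximation valid.
pH = −log[H+] = −log(1.24 × 10^-3) = 2.91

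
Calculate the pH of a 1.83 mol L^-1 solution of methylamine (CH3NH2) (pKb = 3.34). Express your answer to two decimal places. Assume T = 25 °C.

CH3NH2 + H2O ⇌ CH3NH3+ + OH-
Kb = 10^(−3.34) = 4.57 × 10^-4
Kb = [OH-]²/(1.83 − [OH-]) = 4.57 × 10^-4
Neglecting [OH-] in the denominator: [OH-] = √(4.57 × 10^-4 × 1.83) = 2.89 × 10^-2 M
([OH-]/C₀ = 1.6% < 5%, so the approximation holds.)
pOH = 1.54, so pH = 14.00 − pOH = 12.46

pH = 12.46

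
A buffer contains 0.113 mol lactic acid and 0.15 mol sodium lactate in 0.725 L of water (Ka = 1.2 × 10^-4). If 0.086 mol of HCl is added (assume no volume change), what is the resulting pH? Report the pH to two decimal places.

After neutralization: n(CH3CH(OH)COOH) = 0.199 mol, n(CH3CH(OH)COO-) = 0.064 mol.
pKa = −log(1.2 × 10^-4) = 3.921
Henderson–Hasselbalch with mole ratio 0.064/0.199: pH = 3.921 + (-0.493)

pH = 3.43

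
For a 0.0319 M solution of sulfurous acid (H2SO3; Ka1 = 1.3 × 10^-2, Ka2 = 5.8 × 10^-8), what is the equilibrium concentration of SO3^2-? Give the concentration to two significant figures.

5.8 × 10^-8 M

First ionization gives [H+] ≈ [HSO3-] = 1.49 × 10^-2 M.
Second step: Ka2 = [H+][SO3^2-]/[HSO3-] ≈ [SO3^2-] (since [H+] ≈ [HSO3-]).
So [SO3^2-] ≈ Ka2.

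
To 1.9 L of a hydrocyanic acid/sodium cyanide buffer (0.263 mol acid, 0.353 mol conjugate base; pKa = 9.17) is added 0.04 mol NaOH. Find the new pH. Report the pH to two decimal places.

pH = 9.42

OH- converts HCN to CN-: HCN → 0.223 mol, CN- → 0.393 mol.
pH = pKa + log(n_CN-/n_HCN) = 9.17 + log(0.393/0.223) = 9.17 + (+0.246)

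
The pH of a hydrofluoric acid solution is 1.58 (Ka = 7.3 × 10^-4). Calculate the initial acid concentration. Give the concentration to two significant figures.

C₀ = 9.7 × 10^-1 M

[H+] = 10^(-1.58) = 2.63 × 10^-2 M = x
Ka = x²/(C₀ − x) ⇒ C₀ = x + x²/Ka
C₀ = 2.63 × 10^-2 + (2.63 × 10^-2)²/(7.3 × 10^-4) = 9.74 × 10^-1 M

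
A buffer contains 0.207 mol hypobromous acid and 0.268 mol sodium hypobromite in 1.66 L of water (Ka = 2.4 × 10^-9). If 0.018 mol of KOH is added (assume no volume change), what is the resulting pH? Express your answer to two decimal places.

OH- converts HOBr to OBr-: HOBr → 0.189 mol, OBr- → 0.286 mol.
pKa = −log(2.4 × 10^-9) = 8.620
Henderson–Hasselbalch with mole ratio 0.286/0.189: pH = 8.620 + (+0.180)

pH = 8.80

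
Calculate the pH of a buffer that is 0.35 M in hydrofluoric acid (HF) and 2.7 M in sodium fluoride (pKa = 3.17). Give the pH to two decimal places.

pH = 4.06

pH = pKa + log([A⁻]/[HA]) = 3.17 + log(2.7/0.35)
pH = 3.17 + (+0.887) = 4.06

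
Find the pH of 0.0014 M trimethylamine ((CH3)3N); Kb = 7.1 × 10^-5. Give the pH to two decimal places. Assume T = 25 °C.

pH = 10.45

(CH3)3N + H2O ⇌ (CH3)3NH+ + OH-
Kb = [OH-]²/(0.0014 − [OH-]) = 7.1 × 10^-5
[OH-] is not negligible relative to C₀; solve [OH-]² + 7.1e-05·[OH-] − 9.94e-08 = 0.
[OH-] = (−Kb + √(Kb² + 4·Kb·C₀))/2 = 2.82 × 10^-4 M
pOH = −log(2.82 × 10^-4) = 3.55; pH = 14.00 − 3.55 = 10.45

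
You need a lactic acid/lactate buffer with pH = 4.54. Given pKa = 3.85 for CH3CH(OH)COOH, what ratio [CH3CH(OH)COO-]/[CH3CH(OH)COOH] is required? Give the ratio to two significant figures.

ratio = 4.9

pH = pKa + log(r) ⇒ log(r) = 4.54 − 3.85 = +0.69
r = [CH3CH(OH)COO-]/[CH3CH(OH)COOH] = 10^(+0.69) = 4.9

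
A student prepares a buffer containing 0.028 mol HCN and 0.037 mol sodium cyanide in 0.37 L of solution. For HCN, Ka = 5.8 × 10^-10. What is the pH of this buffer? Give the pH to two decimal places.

pKa = −log(5.8 × 10^-10) = 9.237
Using pH = pKa + log([base]/[acid]) with [base]/[acid] = 0.037/0.028:
pH = 9.237 + (+0.121) = 9.36

pH = 9.36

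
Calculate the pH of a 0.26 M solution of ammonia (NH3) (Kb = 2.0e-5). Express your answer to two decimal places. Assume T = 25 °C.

pH = 11.36

NH3 + H2O ⇌ NH4+ + OH-
From the ICE table, Kb = [OH-]²/(0.26 − [OH-]) = 2.0 × 10^-5.
Neglecting [OH-] in the denominator: [OH-] = √(2.0 × 10^-5 × 0.26) = 2.28 × 10^-3 M
Check: 0.88% ionized — well under 5%, approximation valid.
pOH = 2.64, so pH = 14.00 − pOH = 11.36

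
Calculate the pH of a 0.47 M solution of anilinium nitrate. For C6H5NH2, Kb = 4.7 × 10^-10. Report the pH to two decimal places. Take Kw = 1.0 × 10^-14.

pH = 2.50

C6H5NH3+ is the conjugate acid of the weak base C6H5NH2.
Ka = Kw/Kb = 1.0×10^-14 / 4.7 × 10^-10 = 2.13 × 10^-5
Ka = x²/(0.47 − x) = 2.13 × 10^-5
Assume x ≪ 0.47: x ≈ √(2.13 × 10^-5 × 0.47) = 3.16 × 10^-3 M
pH = −log[H+] = −log(3.16 × 10^-3) = 2.50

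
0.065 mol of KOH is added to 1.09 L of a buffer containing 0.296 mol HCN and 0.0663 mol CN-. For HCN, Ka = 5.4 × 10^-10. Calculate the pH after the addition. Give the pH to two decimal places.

After neutralization: n(HCN) = 0.231 mol, n(CN-) = 0.131 mol.
pKa = −log(5.4 × 10^-10) = 9.268
pH = pKa + log([A⁻]/[HA]) = 9.268 + log(0.131/0.231) = 9.268 -0.246

pH = 9.02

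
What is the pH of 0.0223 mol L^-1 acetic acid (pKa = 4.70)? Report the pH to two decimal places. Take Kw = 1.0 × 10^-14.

pH = 3.18

CH3COOH ⇌ CH3COO- + H+
Ka = 10^(−4.70) = 2.00 × 10^-5
Ka = [H+]²/(0.0223 − [H+]) = 2.00 × 10^-5
Since Ka ≪ C₀, [H+] ≈ √(Ka·C₀) = 6.68 × 10^-4 M.
Check: 3% ionized — well under 5%, approximation valid.
pH = −log[H+] = −log(6.68 × 10^-4) = 3.18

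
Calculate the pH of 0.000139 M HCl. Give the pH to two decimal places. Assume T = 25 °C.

pH = 3.86

HCl is a strong acid and dissociates completely, so [H+] = 0.000139 M.
pH = -log(0.000139) = 3.86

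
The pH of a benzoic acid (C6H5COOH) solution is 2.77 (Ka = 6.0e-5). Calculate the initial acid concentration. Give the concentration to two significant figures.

C₀ = 5.0 × 10^-2 M

[H+] = 10^(-2.77) = 1.70 × 10^-3 M = x
Ka = x²/(C₀ − x) ⇒ C₀ = x + x²/Ka
C₀ = 1.70 × 10^-3 + (1.70 × 10^-3)²/(6.0 × 10^-5) = 4.99 × 10^-2 M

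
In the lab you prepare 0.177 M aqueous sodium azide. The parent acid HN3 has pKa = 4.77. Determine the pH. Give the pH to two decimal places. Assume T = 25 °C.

pH = 9.01

N3- is the conjugate base of the weak acid HN3.
Ka = 10^(−4.77) = 1.70 × 10^-5
Kb = Kw/Ka = 1.0×10^-14 / 1.70 × 10^-5 = 5.88 × 10^-10
Let x = [OH-] at equilibrium. Kb = x²/(0.177 − x).
Neglecting x in the denominator: x = √(5.88 × 10^-10 × 0.177) = 1.02 × 10^-5 M
(x/C₀ = 0.0058% < 5%, so the approximation holds.)
pOH = −log(1.02 × 10^-5) = 4.99; pH = 14.00 − 4.99 = 9.01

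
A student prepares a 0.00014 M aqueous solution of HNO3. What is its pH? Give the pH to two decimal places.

HNO3 is a strong acid and dissociates completely, so [H+] = 0.00014 M.
pH = -log(0.00014) = 3.85

pH = 3.85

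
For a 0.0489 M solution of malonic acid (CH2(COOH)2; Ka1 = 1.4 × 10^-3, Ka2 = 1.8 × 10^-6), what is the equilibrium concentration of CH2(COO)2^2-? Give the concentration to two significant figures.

1.8 × 10^-6 M

First ionization gives [H+] ≈ [CH2(COOH)COO-] = 7.60 × 10^-3 M.
Second step: Ka2 = [H+][CH2(COO)2^2-]/[CH2(COOH)COO-] ≈ [CH2(COO)2^2-] (since [H+] ≈ [CH2(COOH)COO-]).
So [CH2(COO)2^2-] ≈ Ka2.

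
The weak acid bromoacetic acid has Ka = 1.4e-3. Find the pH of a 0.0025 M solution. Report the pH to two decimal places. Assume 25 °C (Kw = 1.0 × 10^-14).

BrCH2COOH ⇌ BrCH2COO- + H+
Ka = x²/(0.0025 − x) = 1.4 × 10^-3
Here C₀/Ka ≈ 1.79, so the small-x approximation fails. Use the quadratic:
x = [−0.0014 + √(0.0014² + 1.4e-05)]/2 = 1.30 × 10^-3 M
pH = −log[H+] = −log(1.30 × 10^-3) = 2.89

pH = 2.89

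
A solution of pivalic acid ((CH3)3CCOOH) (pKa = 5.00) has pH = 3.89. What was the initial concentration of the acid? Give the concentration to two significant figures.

C₀ = 1.8 × 10^-3 M

[H+] = 10^(-3.89) = 1.29 × 10^-4 M = x
Ka = 10^(−5.00) = 1.00 × 10^-5
Ka = x²/(C₀ − x) ⇒ C₀ = x + x²/Ka
C₀ = 1.29 × 10^-4 + (1.29 × 10^-4)²/(1.00 × 10^-5) = 1.79 × 10^-3 M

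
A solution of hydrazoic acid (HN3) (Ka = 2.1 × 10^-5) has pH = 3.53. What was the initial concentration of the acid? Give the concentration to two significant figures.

C₀ = 4.4 × 10^-3 M

[H+] = 10^(-3.53) = 2.95 × 10^-4 M = x
Ka = x²/(C₀ − x) ⇒ C₀ = x + x²/Ka
C₀ = 2.95 × 10^-4 + (2.95 × 10^-4)²/(2.1 × 10^-5) = 4.44 × 10^-3 M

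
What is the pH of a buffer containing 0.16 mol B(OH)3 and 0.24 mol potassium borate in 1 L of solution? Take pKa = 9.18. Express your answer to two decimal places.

Henderson–Hasselbalch: pH = pKa + log([B(OH)4-]/[B(OH)3]) = 9.18 + log(0.24/0.16)
pH = 9.18 + (+0.176) = 9.36

pH = 9.36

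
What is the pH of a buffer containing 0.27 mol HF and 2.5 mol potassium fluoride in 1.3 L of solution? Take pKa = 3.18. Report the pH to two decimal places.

Using pH = pKa + log([base]/[acid]) with [base]/[acid] = 2.5/0.27:
pH = 3.18 + (+0.967) = 4.15

pH = 4.15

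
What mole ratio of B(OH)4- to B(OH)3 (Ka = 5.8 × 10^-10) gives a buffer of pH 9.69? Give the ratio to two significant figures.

pKa = -log(5.8 × 10^-10) = 9.237
pH = pKa + log(r) ⇒ log(r) = 9.69 − 9.237 = +0.453
r = [B(OH)4-]/[B(OH)3] = 10^(+0.453) = 2.84

ratio = 2.8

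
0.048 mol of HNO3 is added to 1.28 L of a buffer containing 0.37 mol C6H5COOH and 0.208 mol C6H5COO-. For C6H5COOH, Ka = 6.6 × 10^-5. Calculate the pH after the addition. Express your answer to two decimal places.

pH = 3.76

After neutralization: n(C6H5COOH) = 0.418 mol, n(C6H5COO-) = 0.16 mol.
pKa = −log(6.6 × 10^-5) = 4.180
pH = pKa + log(n_C6H5COO-/n_C6H5COOH) = 4.180 + log(0.16/0.418) = 4.180 + (-0.417)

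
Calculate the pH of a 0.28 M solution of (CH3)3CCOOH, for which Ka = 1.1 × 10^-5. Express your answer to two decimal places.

pH = 2.76

(CH3)3CCOOH ⇌ (CH3)3CCOO- + H+
Ka = x²/(0.28 − x) = 1.1 × 10^-5
Since Ka ≪ C₀, x ≈ √(Ka·C₀) = 1.75 × 10^-3 M.
pH = −log(1.75 × 10^-3) = 2.76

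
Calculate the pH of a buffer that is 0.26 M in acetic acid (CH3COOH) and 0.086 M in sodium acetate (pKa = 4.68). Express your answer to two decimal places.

pH = 4.20

pH = pKa + log([A⁻]/[HA]) = 4.68 + log(0.086/0.26)
pH = 4.68 + (-0.480) = 4.20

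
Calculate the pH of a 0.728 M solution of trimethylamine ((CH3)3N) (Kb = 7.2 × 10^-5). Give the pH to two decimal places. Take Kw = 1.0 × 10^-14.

pH = 11.86

(CH3)3N + H2O ⇌ (CH3)3NH+ + OH-
From the ICE table, Kb = x²/(0.728 − x) = 7.2 × 10^-5.
Assume x ≪ 0.728: x ≈ √(7.2 × 10^-5 × 0.728) = 7.24 × 10^-3 M
(x/C₀ = 0.99% < 5%, so the approximation holds.)
pOH = 2.14, so pH = 14.00 − pOH = 11.86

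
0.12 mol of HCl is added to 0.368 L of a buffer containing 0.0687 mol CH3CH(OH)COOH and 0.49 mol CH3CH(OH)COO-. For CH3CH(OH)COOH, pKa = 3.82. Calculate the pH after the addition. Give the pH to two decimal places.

After neutralization: n(CH3CH(OH)COOH) = 0.189 mol, n(CH3CH(OH)COO-) = 0.37 mol.
pH = pKa + log([A⁻]/[HA]) = 3.82 + log(0.37/0.189) = 3.82 +0.292

pH = 4.11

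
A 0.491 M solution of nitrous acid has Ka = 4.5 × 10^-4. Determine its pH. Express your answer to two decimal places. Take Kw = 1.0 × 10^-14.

HNO2 ⇌ NO2- + H+
Ka = x²/(0.491 − x) = 4.5 × 10^-4
Since Ka ≪ C₀, x ≈ √(Ka·C₀) = 1.49 × 10^-2 M.
(x/C₀ = 3% < 5%, so the approximation holds.)
pH = −log(1.49 × 10^-2) = 1.83

pH = 1.83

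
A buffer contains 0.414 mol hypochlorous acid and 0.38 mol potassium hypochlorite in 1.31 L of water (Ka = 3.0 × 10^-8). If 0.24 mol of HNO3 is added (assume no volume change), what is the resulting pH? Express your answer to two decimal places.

pH = 6.85

After neutralization: n(HOCl) = 0.654 mol, n(OCl-) = 0.14 mol.
pKa = −log(3.0 × 10^-8) = 7.523
Henderson–Hasselbalch with mole ratio 0.14/0.654: pH = 7.523 + (-0.669)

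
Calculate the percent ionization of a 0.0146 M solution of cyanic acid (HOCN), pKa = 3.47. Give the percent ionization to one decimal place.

HOCN ⇌ OCN- + H+; let x = [H+] at equilibrium.
Ka = 10^(−3.47) = 3.39 × 10^-4
Ka = x²/(C₀ − x); solving the quadratic gives x = 2.06 × 10^-3 M.
% ionization = x/C₀ × 100% = 2.06 × 10^-3/0.0146 × 100% = 14.1%

14.1%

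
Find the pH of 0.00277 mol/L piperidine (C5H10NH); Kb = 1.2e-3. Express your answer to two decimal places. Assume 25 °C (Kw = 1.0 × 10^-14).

C5H10NH + H2O ⇌ C5H10NH2+ + OH-
Kb = x²/(0.00277 − x) = 1.2 × 10^-3
Here C₀/Kb ≈ 2.31, so the small-x approximation fails. Use the quadratic:
x = [−0.0012 + √(0.0012² + 1.33e-05)]/2 = 1.32 × 10^-3 M
pOH = 2.88, so pH = 14.00 − pOH = 11.12

pH = 11.12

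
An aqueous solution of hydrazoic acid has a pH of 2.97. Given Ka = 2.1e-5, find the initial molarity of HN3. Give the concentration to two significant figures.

C₀ = 5.6 × 10^-2 M

[H+] = 10^(-2.97) = 1.07 × 10^-3 M = x
Ka = x²/(C₀ − x) ⇒ C₀ = x + x²/Ka
C₀ = 1.07 × 10^-3 + (1.07 × 10^-3)²/(2.1 × 10^-5) = 5.56 × 10^-2 M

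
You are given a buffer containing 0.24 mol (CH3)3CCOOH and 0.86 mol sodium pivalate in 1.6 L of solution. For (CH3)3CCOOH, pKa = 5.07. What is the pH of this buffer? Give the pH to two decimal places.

pH = pKa + log([A⁻]/[HA]) = 5.07 + log(0.86/0.24)
pH = 5.07 + (+0.554) = 5.62

pH = 5.62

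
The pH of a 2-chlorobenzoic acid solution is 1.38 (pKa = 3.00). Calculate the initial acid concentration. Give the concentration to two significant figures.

[H+] = 10^(-1.38) = 4.17 × 10^-2 M = x
Ka = 10^(−3.00) = 1.00 × 10^-3
Ka = x²/(C₀ − x) ⇒ C₀ = x + x²/Ka
C₀ = 4.17 × 10^-2 + (4.17 × 10^-2)²/(1.00 × 10^-3) = 1.78 M

C₀ = 1.8 M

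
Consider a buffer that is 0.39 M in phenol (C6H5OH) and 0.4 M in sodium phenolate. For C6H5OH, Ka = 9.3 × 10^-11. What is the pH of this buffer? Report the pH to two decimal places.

pH = 10.04

pKa = −log(9.3 × 10^-11) = 10.032
Using pH = pKa + log([base]/[acid]) with [base]/[acid] = 0.4/0.39:
pH = 10.032 + (+0.011) = 10.04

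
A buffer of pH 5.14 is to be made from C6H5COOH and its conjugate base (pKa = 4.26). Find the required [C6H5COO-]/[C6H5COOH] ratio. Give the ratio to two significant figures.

ratio = 7.6

pH = pKa + log(r) ⇒ log(r) = 5.14 − 4.26 = +0.88
r = [C6H5COO-]/[C6H5COOH] = 10^(+0.88) = 7.59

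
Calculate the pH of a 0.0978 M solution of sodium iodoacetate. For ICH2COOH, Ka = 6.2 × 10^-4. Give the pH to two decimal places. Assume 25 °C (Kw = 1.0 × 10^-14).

ICH2COO- is the conjugate base of the weak acid ICH2COOH.
Kb = Kw/Ka = 1.0×10^-14 / 6.2 × 10^-4 = 1.61 × 10^-11
Let x = [OH-] at equilibrium. Kb = x²/(0.0978 − x).
Neglecting x in the denominator: x = √(1.61 × 10^-11 × 0.0978) = 1.25 × 10^-6 M
(x/C₀ = 0.0013% < 5%, so the approximation holds.)
pOH = 5.90, so pH = 14.00 − pOH = 8.10

pH = 8.10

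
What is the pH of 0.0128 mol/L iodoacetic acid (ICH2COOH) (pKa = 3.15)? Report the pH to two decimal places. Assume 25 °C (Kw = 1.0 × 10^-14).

ICH2COOH ⇌ ICH2COO- + H+
Ka = 10^(−3.15) = 7.08 × 10^-4
Let x = [H+] at equilibrium. Ka = x²/(0.0128 − x).
Here C₀/Ka ≈ 18.1, so the small-x approximation fails. Use the quadratic:
x = (−Ka + √(Ka² + 4·Ka·C₀))/2 = 2.68 × 10^-3 M
pH = −log[H+] = −log(2.68 × 10^-3) = 2.57

pH = 2.57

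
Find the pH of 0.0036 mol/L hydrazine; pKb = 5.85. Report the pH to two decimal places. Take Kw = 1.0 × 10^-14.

N2H4 + H2O ⇌ N2H5+ + OH-
Kb = 10^(−5.85) = 1.41 × 10^-6
From the ICE table, Kb = [OH-]²/(0.0036 − [OH-]) = 1.41 × 10^-6.
Assume [OH-] ≪ 0.0036: [OH-] ≈ √(1.41 × 10^-6 × 0.0036) = 7.12 × 10^-5 M
Check: 2% ionized — well under 5%, approximation valid.
pOH = −log(7.12 × 10^-5) = 4.15; pH = 14.00 − 4.15 = 9.85

pH = 9.85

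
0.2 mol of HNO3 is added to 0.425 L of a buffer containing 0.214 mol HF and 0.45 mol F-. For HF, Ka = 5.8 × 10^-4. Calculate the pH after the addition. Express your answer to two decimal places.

Added H+ converts F- to HF: HF → 0.414 mol, F- → 0.25 mol.
pKa = −log(5.8 × 10^-4) = 3.237
pH = pKa + log([A⁻]/[HA]) = 3.237 + log(0.25/0.414) = 3.237 -0.219

pH = 3.02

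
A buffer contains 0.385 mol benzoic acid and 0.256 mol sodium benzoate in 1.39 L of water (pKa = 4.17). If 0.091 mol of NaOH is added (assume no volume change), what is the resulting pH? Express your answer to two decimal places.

pH = 4.24

After neutralization: n(C6H5COOH) = 0.294 mol, n(C6H5COO-) = 0.347 mol.
Henderson–Hasselbalch with mole ratio 0.347/0.294: pH = 4.17 + (+0.072)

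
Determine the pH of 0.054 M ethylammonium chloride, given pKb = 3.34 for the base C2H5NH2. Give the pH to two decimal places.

pH = 5.96

C2H5NH3+ is the conjugate acid of the weak base C2H5NH2.
Kb = 10^(−3.34) = 4.57 × 10^-4
Ka = Kw/Kb = 1.0×10^-14 / 4.57 × 10^-4 = 2.19 × 10^-11
Ka = x²/(0.054 − x) = 2.19 × 10^-11
Assume x ≪ 0.054: x ≈ √(2.19 × 10^-11 × 0.054) = 1.09 × 10^-6 M
Check: 0.002% ionized — well under 5%, approximation valid.
pH = −log(1.09 × 10^-6) = 5.96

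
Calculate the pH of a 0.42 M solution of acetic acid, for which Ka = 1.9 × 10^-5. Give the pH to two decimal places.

pH = 2.55

CH3COOH ⇌ CH3COO- + H+
From the ICE table, Ka = [H+]²/(0.42 − [H+]) = 1.9 × 10^-5.
Assume [H+] ≪ 0.42: [H+] ≈ √(1.9 × 10^-5 × 0.42) = 2.82 × 10^-3 M
pH = −log[H+] = −log(2.82 × 10^-3) = 2.55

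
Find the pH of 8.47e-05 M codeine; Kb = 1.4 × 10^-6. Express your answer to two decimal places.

C18H21NO3 + H2O ⇌ C18H22NO3+ + OH-
From the ICE table, Kb = [OH-]²/(8.47e-05 − [OH-]) = 1.4 × 10^-6.
[OH-] is not negligible relative to C₀; solve [OH-]² + 1.4e-06·[OH-] − 1.19e-10 = 0.
[OH-] = (−Kb + √(Kb² + 4·Kb·C₀))/2 = 1.02 × 10^-5 M
pOH = −log(1.02 × 10^-5) = 4.99; pH = 14.00 − 4.99 = 9.01

pH = 9.01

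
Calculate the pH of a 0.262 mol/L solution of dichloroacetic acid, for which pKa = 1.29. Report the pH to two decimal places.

Cl2CHCOOH ⇌ Cl2CHCOO- + H+
Ka = 10^(−1.29) = 5.13 × 10^-2
From the ICE table, Ka = x²/(0.262 − x) = 5.13 × 10^-2.
x is not negligible relative to C₀; solve x² + 0.0513·x − 0.0134 = 0.
x = (−Ka + √(Ka² + 4·Ka·C₀))/2 = 9.31 × 10^-2 M
pH = −log[H+] = −log(9.31 × 10^-2) = 1.03

pH = 1.03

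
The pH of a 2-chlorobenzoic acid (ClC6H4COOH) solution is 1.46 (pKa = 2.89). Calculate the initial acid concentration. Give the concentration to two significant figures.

[H+] = 10^(-1.46) = 3.47 × 10^-2 M = x
Ka = 10^(−2.89) = 1.29 × 10^-3
Ka = x²/(C₀ − x) ⇒ C₀ = x + x²/Ka
C₀ = 3.47 × 10^-2 + (3.47 × 10^-2)²/(1.29 × 10^-3) = 9.68 × 10^-1 M

C₀ = 9.7 × 10^-1 M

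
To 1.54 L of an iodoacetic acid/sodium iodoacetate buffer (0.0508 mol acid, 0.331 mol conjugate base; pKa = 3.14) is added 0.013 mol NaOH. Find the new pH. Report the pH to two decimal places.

OH- converts ICH2COOH to ICH2COO-: ICH2COOH → 0.0378 mol, ICH2COO- → 0.344 mol.
pH = pKa + log([A⁻]/[HA]) = 3.14 + log(0.344/0.0378) = 3.14 +0.959

pH = 4.10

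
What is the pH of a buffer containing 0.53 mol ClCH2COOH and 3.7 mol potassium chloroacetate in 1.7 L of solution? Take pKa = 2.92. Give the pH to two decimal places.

pH = 3.76

Using pH = pKa + log([base]/[acid]) with [base]/[acid] = 3.7/0.53:
pH = 2.92 + (+0.844) = 3.76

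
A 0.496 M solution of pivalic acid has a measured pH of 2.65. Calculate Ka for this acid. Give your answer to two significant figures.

Ka = 1.0 × 10^-5

[H+] = 10^(-2.65) = 2.24 × 10^-3 M
At equilibrium [HA] = 0.496 − 2.24 × 10^-3 = 4.94 × 10^-1 M
Ka = [H+][A-]/[HA] = (2.24 × 10^-3)² / 4.94 × 10^-1 = 1.0 × 10^-5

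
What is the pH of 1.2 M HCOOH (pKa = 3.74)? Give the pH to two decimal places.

pH = 1.83

HCOOH ⇌ HCOO- + H+
Ka = 10^(−3.74) = 1.82 × 10^-4
Let x = [H+] at equilibrium. Ka = x²/(1.2 − x).
Assume x ≪ 1.2: x ≈ √(1.82 × 10^-4 × 1.2) = 1.48 × 10^-2 M
(x/C₀ = 1.2% < 5%, so the approximation holds.)
pH = −log[H+] = −log(1.48 × 10^-2) = 1.83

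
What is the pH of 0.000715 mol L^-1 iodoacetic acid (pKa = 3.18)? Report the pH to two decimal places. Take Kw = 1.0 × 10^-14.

ICH2COOH ⇌ ICH2COO- + H+
Ka = 10^(−3.18) = 6.61 × 10^-4
Ka = [H+]²/(0.000715 − [H+]) = 6.61 × 10^-4
The 5% rule fails; solving [H+]² + Ka·[H+] − Ka·C₀ = 0 exactly:
[H+] = (−Ka + √(Ka² + 4·Ka·C₀))/2 = 4.32 × 10^-4 M
pH = −log(4.32 × 10^-4) = 3.36

pH = 3.36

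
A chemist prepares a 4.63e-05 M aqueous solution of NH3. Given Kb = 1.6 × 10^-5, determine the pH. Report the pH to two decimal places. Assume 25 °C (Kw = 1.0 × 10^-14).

pH = 9.31

NH3 + H2O ⇌ NH4+ + OH-
Kb = x²/(4.63e-05 − x) = 1.6 × 10^-5
x is not negligible relative to C₀; solve x² + 1.6e-05·x − 7.41e-10 = 0.
x = (−Kb + √(Kb² + 4·Kb·C₀))/2 = 2.04 × 10^-5 M
pOH = −log(2.04 × 10^-5) = 4.69; pH = 14.00 − 4.69 = 9.31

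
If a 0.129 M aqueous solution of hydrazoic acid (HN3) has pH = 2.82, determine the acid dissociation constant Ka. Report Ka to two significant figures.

[H+] = 10^(-2.82) = 1.51 × 10^-3 M
At equilibrium [HA] = 0.129 − 1.51 × 10^-3 = 1.27 × 10^-1 M
Ka = [H+][A-]/[HA] = (1.51 × 10^-3)² / 1.27 × 10^-1 = 1.8 × 10^-5

Ka = 1.8 × 10^-5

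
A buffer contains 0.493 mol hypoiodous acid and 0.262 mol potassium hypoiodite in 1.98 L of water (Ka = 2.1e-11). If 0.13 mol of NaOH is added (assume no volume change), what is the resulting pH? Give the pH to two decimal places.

pH = 10.71

OH- converts HOI to OI-: HOI → 0.363 mol, OI- → 0.392 mol.
pKa = −log(2.1 × 10^-11) = 10.678
pH = pKa + log([A⁻]/[HA]) = 10.678 + log(0.392/0.363) = 10.678 +0.033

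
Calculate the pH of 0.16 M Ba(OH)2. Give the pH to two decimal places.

Ba(OH)2 is a strong base (each formula unit releases 2 OH-); [OH-] = 0.32 M.
pOH = -log(0.32) = 0.49
pH = 14.00 - 0.49 = 13.51

pH = 13.51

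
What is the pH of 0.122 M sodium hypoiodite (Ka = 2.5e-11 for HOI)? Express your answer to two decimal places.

pH = 11.83

OI- is the conjugate base of the weak acid HOI.
Kb = Kw/Ka = 1.0×10^-14 / 2.5 × 10^-11 = 4.00 × 10^-4
From the ICE table, Kb = [OH-]²/(0.122 − [OH-]) = 4.00 × 10^-4.
[OH-] is not negligible relative to C₀; solve [OH-]² + 0.0004·[OH-] − 4.88e-05 = 0.
[OH-] = [−0.0004 + √(0.0004² + 0.000195)]/2 = 6.79 × 10^-3 M
pOH = 2.17, so pH = 14.00 − pOH = 11.83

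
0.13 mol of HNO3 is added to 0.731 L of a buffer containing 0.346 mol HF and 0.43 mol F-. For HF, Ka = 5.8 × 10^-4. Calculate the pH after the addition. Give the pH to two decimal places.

pH = 3.04

Added H+ converts F- to HF: HF → 0.476 mol, F- → 0.3 mol.
pKa = −log(5.8 × 10^-4) = 3.237
pH = pKa + log([A⁻]/[HA]) = 3.237 + log(0.3/0.476) = 3.237 -0.200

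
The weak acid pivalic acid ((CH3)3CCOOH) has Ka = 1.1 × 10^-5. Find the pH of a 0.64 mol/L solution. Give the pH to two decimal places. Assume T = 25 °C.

pH = 2.58

(CH3)3CCOOH ⇌ (CH3)3CCOO- + H+
Ka = x²/(0.64 − x) = 1.1 × 10^-5
Neglecting x in the denominator: x = √(1.1 × 10^-5 × 0.64) = 2.65 × 10^-3 M
Check: 0.41% ionized — well under 5%, approximation valid.
pH = −log[H+] = −log(2.65 × 10^-3) = 2.58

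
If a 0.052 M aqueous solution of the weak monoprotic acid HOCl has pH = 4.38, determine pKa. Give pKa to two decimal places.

[H+] = 10^(-4.38) = 4.17 × 10^-5 M
At equilibrium [HA] = 0.052 − 4.17 × 10^-5 = 5.20 × 10^-2 M
Ka = [H+][A-]/[HA] = (4.17 × 10^-5)² / 5.20 × 10^-2 = 3.34 × 10^-8
pKa = -log(3.34 × 10^-8) = 7.48

pKa = 7.48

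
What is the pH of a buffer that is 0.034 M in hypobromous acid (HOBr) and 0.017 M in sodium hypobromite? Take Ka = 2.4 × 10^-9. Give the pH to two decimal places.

pKa = −log(2.4 × 10^-9) = 8.620
Henderson–Hasselbalch: pH = pKa + log([OBr-]/[HOBr]) = 8.620 + log(0.017/0.034)
pH = 8.620 + (-0.301) = 8.32

pH = 8.32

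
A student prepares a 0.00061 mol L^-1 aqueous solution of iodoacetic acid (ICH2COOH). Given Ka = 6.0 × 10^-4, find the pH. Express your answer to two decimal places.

pH = 3.43

ICH2COOH ⇌ ICH2COO- + H+
From the ICE table, Ka = [H+]²/(0.00061 − [H+]) = 6.0 × 10^-4.
Here C₀/Ka ≈ 1.02, so the small-[H+] approximation fails. Use the quadratic:
[H+] = [−0.0006 + √(0.0006² + 1.46e-06)]/2 = 3.75 × 10^-4 M
pH = −log[H+] = −log(3.75 × 10^-4) = 3.43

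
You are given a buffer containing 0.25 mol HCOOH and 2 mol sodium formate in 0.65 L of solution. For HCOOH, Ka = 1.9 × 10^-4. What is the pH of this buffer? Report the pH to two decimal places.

pKa = −log(1.9 × 10^-4) = 3.721
Henderson–Hasselbalch: pH = pKa + log([HCOO-]/[HCOOH]) = 3.721 + log(2/0.25)
pH = 3.721 + (+0.903) = 4.62

pH = 4.62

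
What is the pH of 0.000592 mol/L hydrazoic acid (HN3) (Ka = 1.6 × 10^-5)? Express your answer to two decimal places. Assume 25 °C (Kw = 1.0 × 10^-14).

pH = 4.05

HN3 ⇌ N3- + H+
Let x = [H+] at equilibrium. Ka = x²/(0.000592 − x).
x is not negligible relative to C₀; solve x² + 1.6e-05·x − 9.47e-09 = 0.
x = (−Ka + √(Ka² + 4·Ka·C₀))/2 = 8.97 × 10^-5 M
pH = −log(8.97 × 10^-5) = 4.05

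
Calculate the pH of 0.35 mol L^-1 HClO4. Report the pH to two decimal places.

HClO4 is a strong acid and dissociates completely, so [H+] = 0.35 M.
pH = -log(0.35) = 0.46

pH = 0.46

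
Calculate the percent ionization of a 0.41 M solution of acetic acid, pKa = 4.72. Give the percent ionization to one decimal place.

CH3COOH ⇌ CH3COO- + H+; let x = [H+] at equilibrium.
Ka = 10^(−4.72) = 1.91 × 10^-5
x ≈ √(Ka·C₀) = √(1.91 × 10^-5 × 0.41) = 2.80 × 10^-3 M
Fraction ionized = 2.80 × 10^-3 / 0.41 = 0.0068 → 0.7%

0.7%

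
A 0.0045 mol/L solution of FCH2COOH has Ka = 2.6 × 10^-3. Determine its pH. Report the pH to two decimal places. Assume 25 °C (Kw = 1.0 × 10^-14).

pH = 2.63

FCH2COOH ⇌ FCH2COO- + H+
Ka = [H+]²/(0.0045 − [H+]) = 2.6 × 10^-3
Here C₀/Ka ≈ 1.73, so the small-[H+] approximation fails. Use the quadratic:
[H+] = [−0.0026 + √(0.0026² + 4.68e-05)]/2 = 2.36 × 10^-3 M
pH = −log[H+] = −log(2.36 × 10^-3) = 2.63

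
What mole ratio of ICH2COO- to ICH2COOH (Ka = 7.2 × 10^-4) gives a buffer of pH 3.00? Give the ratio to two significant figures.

ratio = 0.72

pKa = -log(7.2 × 10^-4) = 3.143
pH = pKa + log(r) ⇒ log(r) = 3.00 − 3.143 = -0.143
r = [ICH2COO-]/[ICH2COOH] = 10^(-0.143) = 0.719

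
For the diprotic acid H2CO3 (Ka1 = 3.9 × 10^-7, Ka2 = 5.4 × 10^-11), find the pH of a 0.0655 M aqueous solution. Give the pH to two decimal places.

Ka1 ≫ Ka2, so treat the first dissociation as the only significant source of H+.
Ka1 = x²/(0.0655 − x) = 3.9 × 10^-7
x ≈ √(3.9 × 10^-7 × 0.0655) = 1.60 × 10^-4 M
pH = −log(1.60 × 10^-4) = 3.80

pH = 3.80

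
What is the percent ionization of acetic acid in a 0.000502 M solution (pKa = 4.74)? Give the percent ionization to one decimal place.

CH3COOH ⇌ CH3COO- + H+; let x = [H+] at equilibrium.
Ka = 10^(−4.74) = 1.82 × 10^-5
Ka = x²/(C₀ − x); solving the quadratic gives x = 8.69 × 10^-5 M.
Fraction ionized = 8.69 × 10^-5 / 0.000502 = 0.1731 → 17.3%

17.3%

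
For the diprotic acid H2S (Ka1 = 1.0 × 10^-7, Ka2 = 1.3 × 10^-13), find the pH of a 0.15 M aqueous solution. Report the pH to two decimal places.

Ka1 ≫ Ka2, so treat the first dissociation as the only significant source of H+.
Ka1 = x²/(0.15 − x) = 1.0 × 10^-7
x ≈ √(1.0 × 10^-7 × 0.15) = 1.22 × 10^-4 M
pH = −log(1.22 × 10^-4) = 3.91

pH = 3.91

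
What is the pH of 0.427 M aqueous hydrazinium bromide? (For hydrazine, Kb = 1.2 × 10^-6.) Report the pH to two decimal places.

pH = 4.22

N2H5+ is the conjugate acid of the weak base N2H4.
Ka = Kw/Kb = 1.0×10^-14 / 1.2 × 10^-6 = 8.33 × 10^-9
Ka = x²/(0.427 − x) = 8.33 × 10^-9
Since Ka ≪ C₀, x ≈ √(Ka·C₀) = 5.96 × 10^-5 M.
(x/C₀ = 0.014% < 5%, so the approximation holds.)
pH = −log[H+] = −log(5.96 × 10^-5) = 4.22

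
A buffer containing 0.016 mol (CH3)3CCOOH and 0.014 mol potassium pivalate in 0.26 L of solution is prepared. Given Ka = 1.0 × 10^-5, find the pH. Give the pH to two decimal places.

pKa = −log(1.0 × 10^-5) = 5.000
pH = pKa + log([A⁻]/[HA]) = 5.000 + log(0.014/0.016)
pH = 5.000 + (-0.058) = 4.94

pH = 4.94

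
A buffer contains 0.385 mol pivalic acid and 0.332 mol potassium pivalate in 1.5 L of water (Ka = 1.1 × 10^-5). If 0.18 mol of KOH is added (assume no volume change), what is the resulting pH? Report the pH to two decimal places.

pH = 5.36

OH- converts (CH3)3CCOOH to (CH3)3CCOO-: (CH3)3CCOOH → 0.205 mol, (CH3)3CCOO- → 0.512 mol.
pKa = −log(1.1 × 10^-5) = 4.959
Henderson–Hasselbalch with mole ratio 0.512/0.205: pH = 4.959 + (+0.398)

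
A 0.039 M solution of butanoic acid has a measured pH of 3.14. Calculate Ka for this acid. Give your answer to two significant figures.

[H+] = 10^(-3.14) = 7.24 × 10^-4 M
At equilibrium [HA] = 0.039 − 7.24 × 10^-4 = 3.83 × 10^-2 M
Ka = [H+][A-]/[HA] = (7.24 × 10^-4)² / 3.83 × 10^-2 = 1.4 × 10^-5

Ka = 1.4 × 10^-5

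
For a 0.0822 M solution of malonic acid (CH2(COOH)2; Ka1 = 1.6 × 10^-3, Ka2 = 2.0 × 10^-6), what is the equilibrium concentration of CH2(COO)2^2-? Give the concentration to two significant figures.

First ionization gives [H+] ≈ [CH2(COOH)COO-] = 1.07 × 10^-2 M.
Second step: Ka2 = [H+][CH2(COO)2^2-]/[CH2(COOH)COO-] ≈ [CH2(COO)2^2-] (since [H+] ≈ [CH2(COOH)COO-]).
So [CH2(COO)2^2-] ≈ Ka2.

2.0 × 10^-6 M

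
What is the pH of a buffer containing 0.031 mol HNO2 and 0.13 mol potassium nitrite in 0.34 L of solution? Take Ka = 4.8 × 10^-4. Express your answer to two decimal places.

pKa = −log(4.8 × 10^-4) = 3.319
Using pH = pKa + log([base]/[acid]) with [base]/[acid] = 0.13/0.031:
pH = 3.319 + (+0.623) = 3.94

pH = 3.94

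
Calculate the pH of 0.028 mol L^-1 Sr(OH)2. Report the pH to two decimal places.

pH = 12.75

Sr(OH)2 is a strong base (each formula unit releases 2 OH-); [OH-] = 0.056 M.
pOH = -log(0.056) = 1.25
pH = 14.00 - 1.25 = 12.75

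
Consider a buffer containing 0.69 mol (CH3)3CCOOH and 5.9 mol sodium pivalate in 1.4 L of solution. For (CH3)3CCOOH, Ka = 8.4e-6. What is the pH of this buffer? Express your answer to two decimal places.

pH = 6.01

pKa = −log(8.4 × 10^-6) = 5.076
Using pH = pKa + log([base]/[acid]) with [base]/[acid] = 5.9/0.69:
pH = 5.076 + (+0.932) = 6.01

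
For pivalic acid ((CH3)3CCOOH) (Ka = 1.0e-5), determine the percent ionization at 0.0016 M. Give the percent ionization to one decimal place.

(CH3)3CCOOH ⇌ (CH3)3CCOO- + H+; let x = [H+] at equilibrium.
Ka = x²/(C₀ − x); solving the quadratic gives x = 1.22 × 10^-4 M.
% ionization = x/C₀ × 100% = 1.22 × 10^-4/0.0016 × 100% = 7.6%

7.6%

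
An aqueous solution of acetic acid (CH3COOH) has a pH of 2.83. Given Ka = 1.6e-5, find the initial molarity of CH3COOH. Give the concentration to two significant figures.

[H+] = 10^(-2.83) = 1.48 × 10^-3 M = x
Ka = x²/(C₀ − x) ⇒ C₀ = x + x²/Ka
C₀ = 1.48 × 10^-3 + (1.48 × 10^-3)²/(1.6 × 10^-5) = 1.38 × 10^-1 M

C₀ = 1.4 × 10^-1 M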